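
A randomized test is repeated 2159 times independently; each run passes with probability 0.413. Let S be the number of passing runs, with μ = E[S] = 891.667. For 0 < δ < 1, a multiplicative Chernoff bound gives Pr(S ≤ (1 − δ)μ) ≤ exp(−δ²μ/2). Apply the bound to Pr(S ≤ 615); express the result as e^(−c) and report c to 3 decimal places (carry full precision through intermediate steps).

42.922

Write 615 = (1 − δ)μ, so δ = 1 − 615/891.667 = 0.3102806…
Then the exponent is δ²μ/2 = (μ − 615)²/(2μ) = 42.922206.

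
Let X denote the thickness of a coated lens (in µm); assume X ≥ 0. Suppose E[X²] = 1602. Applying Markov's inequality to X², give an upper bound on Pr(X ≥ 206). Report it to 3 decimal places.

0.038

Since X ≥ 0, the event {X ≥ 206} is the same as {X² ≥ 42436}.
Markov's inequality applied to X² gives Pr(X² ≥ 42436) ≤ E[X²]/42436 = 1602/42436 = 0.0378.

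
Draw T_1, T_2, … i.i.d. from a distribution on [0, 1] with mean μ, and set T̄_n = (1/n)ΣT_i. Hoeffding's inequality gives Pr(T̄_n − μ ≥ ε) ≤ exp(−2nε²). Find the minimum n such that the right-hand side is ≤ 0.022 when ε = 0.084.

271

Require exp(−2nε²) ≤ 0.022, i.e. 2nε² ≥ ln(1/0.022) = 3.816713.
So n ≥ 3.816713 / (2·0.084²) = 270.459.
The smallest integer n is 271.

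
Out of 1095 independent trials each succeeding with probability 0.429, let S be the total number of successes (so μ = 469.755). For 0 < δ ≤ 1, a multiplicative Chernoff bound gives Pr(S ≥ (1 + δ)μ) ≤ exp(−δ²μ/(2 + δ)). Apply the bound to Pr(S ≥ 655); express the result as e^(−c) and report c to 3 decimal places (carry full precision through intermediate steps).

30.509

Write 655 = (1 + δ)μ, so δ = 655/469.755 − 1 = 0.3943439…
Then the exponent is δ²μ/(2 + δ) = (655 − μ)² / (μ·(2 + δ)) = 30.509498.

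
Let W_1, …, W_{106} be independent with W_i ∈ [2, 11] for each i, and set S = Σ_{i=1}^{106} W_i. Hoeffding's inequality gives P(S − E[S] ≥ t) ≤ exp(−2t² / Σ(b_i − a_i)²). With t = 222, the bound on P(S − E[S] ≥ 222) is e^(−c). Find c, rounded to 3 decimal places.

Σ(b_i − a_i)² = 106·(9)² = 8586.
c = 2t²/8586 = 2·222²/8586 = 11.4801.

11.480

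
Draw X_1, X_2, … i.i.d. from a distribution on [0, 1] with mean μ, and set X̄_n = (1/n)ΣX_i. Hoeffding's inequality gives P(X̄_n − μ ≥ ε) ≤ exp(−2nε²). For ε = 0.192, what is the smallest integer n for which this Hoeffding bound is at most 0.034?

46

Require exp(−2nε²) ≤ 0.034, i.e. 2nε² ≥ ln(1/0.034) = 3.381395.
So n ≥ 3.381395 / (2·0.192²) = 45.863.
The smallest integer n is 46.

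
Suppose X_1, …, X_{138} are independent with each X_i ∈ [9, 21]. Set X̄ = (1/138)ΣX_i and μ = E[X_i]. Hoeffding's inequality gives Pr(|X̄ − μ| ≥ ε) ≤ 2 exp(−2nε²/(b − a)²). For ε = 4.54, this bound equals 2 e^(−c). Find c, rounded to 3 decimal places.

39.506

c = 2nε²/(b − a)² = 2·138·4.54² / 12² = 39.5056.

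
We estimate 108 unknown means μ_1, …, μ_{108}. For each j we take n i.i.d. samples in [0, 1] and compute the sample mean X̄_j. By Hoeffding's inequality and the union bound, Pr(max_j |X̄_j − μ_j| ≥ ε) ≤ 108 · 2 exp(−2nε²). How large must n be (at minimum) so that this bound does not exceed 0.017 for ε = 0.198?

Need 2·108·exp(−2nε²) ≤ 0.017, i.e. exp(−2nε²) ≤ 0.017/216.
So 2nε² ≥ ln(216/0.017) = 9.449820.
Hence n ≥ 9.449820/(2·0.198²) = 120.521.
The smallest integer n is 121.

121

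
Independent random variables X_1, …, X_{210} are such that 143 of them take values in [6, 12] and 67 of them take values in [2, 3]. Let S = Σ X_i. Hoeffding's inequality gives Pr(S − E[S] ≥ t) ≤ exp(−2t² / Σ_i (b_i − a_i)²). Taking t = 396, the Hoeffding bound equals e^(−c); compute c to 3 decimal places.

60.140

Σ(b_i − a_i)² = 143·6² + 67·1² = 5215.
c = 2t² / 5215 = 2·396² / 5215 = 60.1404.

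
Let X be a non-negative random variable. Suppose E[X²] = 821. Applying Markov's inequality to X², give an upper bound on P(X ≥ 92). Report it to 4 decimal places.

Since X ≥ 0, the event {X ≥ 92} is the same as {X² ≥ 8464}.
Markov's inequality applied to X² gives P(X² ≥ 8464) ≤ E[X²]/8464 = 821/8464 = 0.0970.

0.0970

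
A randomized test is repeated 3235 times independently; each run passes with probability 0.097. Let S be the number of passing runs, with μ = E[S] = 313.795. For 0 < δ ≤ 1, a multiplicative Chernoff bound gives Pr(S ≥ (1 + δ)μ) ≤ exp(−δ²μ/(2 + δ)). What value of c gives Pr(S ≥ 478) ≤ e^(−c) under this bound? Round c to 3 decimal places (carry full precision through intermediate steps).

Write 478 = (1 + δ)μ, so δ = 478/313.795 − 1 = 0.5232875…
Then the exponent is δ²μ/(2 + δ) = (478 − μ)² / (μ·(2 + δ)) = 34.053362.

34.053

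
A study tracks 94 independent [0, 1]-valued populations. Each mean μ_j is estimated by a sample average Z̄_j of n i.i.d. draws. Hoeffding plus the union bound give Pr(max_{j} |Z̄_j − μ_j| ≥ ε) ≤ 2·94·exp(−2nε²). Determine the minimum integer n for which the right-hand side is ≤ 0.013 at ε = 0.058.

1424

Need 2·94·exp(−2nε²) ≤ 0.013, i.e. exp(−2nε²) ≤ 0.013/188.
So 2nε² ≥ ln(188/0.013) = 9.579248.
Hence n ≥ 9.579248/(2·0.058²) = 1423.788.
The smallest integer n is 1424.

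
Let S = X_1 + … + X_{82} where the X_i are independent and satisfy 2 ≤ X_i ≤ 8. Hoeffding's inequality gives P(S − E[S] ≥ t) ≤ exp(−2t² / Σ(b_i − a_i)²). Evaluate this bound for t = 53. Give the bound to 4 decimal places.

Σ(b_i − a_i)² = 82·(6)² = 2952.
Exponent = 2·53²/2952 = 1.9031.
Bound = exp(−1.9031) = 0.14910.

0.1491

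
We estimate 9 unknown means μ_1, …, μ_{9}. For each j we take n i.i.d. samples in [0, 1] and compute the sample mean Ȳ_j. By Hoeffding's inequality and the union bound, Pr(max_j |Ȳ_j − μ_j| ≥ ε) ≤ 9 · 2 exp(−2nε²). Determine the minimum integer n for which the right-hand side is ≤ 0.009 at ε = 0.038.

2632

Need 2·9·exp(−2nε²) ≤ 0.009, i.e. exp(−2nε²) ≤ 0.009/18.
So 2nε² ≥ ln(18/0.009) = 7.600902.
Hence n ≥ 7.600902/(2·0.038²) = 2631.891.
The smallest integer n is 2632.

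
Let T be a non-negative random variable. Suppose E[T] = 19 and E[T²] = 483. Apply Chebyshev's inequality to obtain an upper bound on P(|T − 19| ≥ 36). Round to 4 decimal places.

0.0941

Var(T) = E[T²] − (E[T])² = 483 − 361 = 122.
Chebyshev's inequality: P(|T − μ| ≥ t) ≤ Var(T)/t² = 122/1296 = 0.0941.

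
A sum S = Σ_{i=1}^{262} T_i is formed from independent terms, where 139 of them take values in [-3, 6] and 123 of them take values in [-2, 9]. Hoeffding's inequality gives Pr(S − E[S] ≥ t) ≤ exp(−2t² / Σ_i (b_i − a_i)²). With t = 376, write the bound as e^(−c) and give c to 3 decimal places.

Σ(b_i − a_i)² = 139·9² + 123·11² = 26142.
c = 2t² / 26142 = 2·376² / 26142 = 10.8160.

10.816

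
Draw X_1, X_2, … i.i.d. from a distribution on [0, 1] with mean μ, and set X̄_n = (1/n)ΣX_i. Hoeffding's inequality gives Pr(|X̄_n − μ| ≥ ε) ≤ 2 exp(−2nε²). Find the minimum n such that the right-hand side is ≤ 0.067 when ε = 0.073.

319

Require 2·exp(−2nε²) ≤ 0.067, i.e. 2nε² ≥ ln(2/0.067) = 3.396210.
So n ≥ 3.396210 / (2·0.073²) = 318.654.
The smallest integer n is 319.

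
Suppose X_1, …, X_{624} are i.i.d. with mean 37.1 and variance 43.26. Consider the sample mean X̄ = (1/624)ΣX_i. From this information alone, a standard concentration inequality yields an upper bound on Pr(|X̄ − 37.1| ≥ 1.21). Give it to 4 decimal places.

With mean and variance of each term known, Chebyshev's inequality bounds the deviation of the sum (or sample mean).
Var(X̄) = Var(X_i)/n = 43.26/624 = 0.069327.
Chebyshev: Pr(|X̄ − 37.1| ≥ 1.21) ≤ Var(X̄)/(1.21)² = 43.26/(624·1.21²) = 0.0474.

0.0474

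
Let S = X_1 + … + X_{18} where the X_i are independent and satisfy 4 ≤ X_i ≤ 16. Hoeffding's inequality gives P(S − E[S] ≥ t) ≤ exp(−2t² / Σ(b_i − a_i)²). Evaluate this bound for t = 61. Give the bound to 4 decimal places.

Σ(b_i − a_i)² = 18·(12)² = 2592.
Exponent = 2·61²/2592 = 2.8711.
Bound = exp(−2.8711) = 0.05663.

0.0566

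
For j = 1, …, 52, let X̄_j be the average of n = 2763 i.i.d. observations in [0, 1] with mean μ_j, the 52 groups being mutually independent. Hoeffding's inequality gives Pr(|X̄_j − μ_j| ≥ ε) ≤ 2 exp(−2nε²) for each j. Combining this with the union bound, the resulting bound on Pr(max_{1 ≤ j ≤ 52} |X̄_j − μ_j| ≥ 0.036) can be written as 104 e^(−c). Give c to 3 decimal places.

7.162

Union bound over the 52 events: Pr(max_{1 ≤ j ≤ 52} |X̄_j − μ_j| ≥ 0.036) ≤ 52·2·exp(−2nε²) = 104 exp(−2·2763·0.036²).
So c = 2·2763·0.036² = 7.1617.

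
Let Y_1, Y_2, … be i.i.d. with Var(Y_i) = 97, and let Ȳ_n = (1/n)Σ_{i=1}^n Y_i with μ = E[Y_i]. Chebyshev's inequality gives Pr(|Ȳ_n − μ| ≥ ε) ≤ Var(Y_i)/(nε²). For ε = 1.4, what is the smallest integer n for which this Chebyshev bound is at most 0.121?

Require 97/(n·1.4²) ≤ 0.121, i.e. n ≥ 97/(0.121·1.4²) = 409.007.
The smallest integer n is 410.

410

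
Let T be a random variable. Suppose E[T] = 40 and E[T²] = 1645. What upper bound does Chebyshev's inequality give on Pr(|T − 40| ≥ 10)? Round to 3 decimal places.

Var(T) = E[T²] − (E[T])² = 1645 − 1600 = 45.
Chebyshev's inequality: Pr(|T − μ| ≥ t) ≤ Var(T)/t² = 45/100 = 0.4500.

0.450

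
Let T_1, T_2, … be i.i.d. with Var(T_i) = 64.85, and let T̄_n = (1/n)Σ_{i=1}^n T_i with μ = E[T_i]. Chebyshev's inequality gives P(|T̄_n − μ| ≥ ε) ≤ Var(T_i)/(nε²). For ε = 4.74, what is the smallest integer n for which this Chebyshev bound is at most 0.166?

18

Require 64.85/(n·4.74²) ≤ 0.166, i.e. n ≥ 64.85/(0.166·4.74²) = 17.388.
The smallest integer n is 18.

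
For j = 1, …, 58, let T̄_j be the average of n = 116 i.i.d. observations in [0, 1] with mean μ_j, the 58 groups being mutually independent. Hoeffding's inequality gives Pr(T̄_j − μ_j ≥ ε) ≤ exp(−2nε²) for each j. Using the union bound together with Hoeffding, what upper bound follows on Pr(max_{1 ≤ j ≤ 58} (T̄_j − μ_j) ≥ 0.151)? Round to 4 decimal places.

Per-experiment Hoeffding bound: exp(−2·116·0.151²) = exp(−5.28983) = 0.0050426.
Union bound over 58 events: 58·0.0050426 = 0.29247.

0.2925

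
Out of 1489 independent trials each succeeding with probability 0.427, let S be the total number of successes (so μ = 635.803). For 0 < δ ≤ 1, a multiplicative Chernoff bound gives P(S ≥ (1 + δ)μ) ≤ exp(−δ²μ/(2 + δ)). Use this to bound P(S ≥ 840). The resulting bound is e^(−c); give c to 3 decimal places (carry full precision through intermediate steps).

Write 840 = (1 + δ)μ, so δ = 840/635.803 − 1 = 0.3211639…
Then the exponent is δ²μ/(2 + δ) = (840 − μ)² / (μ·(2 + δ)) = 28.253374.

28.253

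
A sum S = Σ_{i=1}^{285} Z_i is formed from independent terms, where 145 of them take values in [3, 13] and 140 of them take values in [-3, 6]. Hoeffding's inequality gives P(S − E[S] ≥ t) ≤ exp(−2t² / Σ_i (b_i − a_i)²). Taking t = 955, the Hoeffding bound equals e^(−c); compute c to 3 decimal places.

70.590

Σ(b_i − a_i)² = 145·10² + 140·9² = 25840.
c = 2t² / 25840 = 2·955² / 25840 = 70.5902.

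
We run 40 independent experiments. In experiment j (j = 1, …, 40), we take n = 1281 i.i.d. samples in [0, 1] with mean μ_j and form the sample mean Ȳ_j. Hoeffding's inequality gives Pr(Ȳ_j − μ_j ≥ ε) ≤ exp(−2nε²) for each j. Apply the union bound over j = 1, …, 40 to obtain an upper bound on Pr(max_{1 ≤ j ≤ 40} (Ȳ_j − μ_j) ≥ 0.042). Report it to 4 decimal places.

0.4358

Per-experiment Hoeffding bound: exp(−2·1281·0.042²) = exp(−4.51937) = 0.010896.
Union bound over 40 events: 40·0.010896 = 0.43584.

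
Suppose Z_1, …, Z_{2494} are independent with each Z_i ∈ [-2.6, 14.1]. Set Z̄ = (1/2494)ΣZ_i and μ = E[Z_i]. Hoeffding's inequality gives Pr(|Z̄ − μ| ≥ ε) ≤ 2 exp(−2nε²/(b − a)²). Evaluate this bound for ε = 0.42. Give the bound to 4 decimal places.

Exponent: 2nε²/(b − a)² = 2·2494·0.42² / 16.7² = 3.15495.
Bound = 2·exp(−3.15495) = 0.08528.

0.0853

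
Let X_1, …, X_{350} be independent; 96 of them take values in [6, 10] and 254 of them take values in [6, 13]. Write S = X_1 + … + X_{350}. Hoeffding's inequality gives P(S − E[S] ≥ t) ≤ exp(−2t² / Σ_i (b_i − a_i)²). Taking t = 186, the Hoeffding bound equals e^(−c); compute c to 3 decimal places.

Σ(b_i − a_i)² = 96·4² + 254·7² = 13982.
c = 2t² / 13982 = 2·186² / 13982 = 4.9486.

4.949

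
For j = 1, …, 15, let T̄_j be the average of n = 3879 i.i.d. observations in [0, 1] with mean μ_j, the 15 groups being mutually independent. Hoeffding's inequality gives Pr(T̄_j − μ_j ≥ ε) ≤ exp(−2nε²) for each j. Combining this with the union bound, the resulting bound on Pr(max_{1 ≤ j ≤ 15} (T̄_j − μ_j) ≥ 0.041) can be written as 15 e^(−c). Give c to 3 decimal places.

13.041

Union bound over the 15 events: Pr(max_{1 ≤ j ≤ 15} (T̄_j − μ_j) ≥ 0.041) ≤ 15·exp(−2nε²) = 15 exp(−2·3879·0.041²).
So c = 2·3879·0.041² = 13.0412.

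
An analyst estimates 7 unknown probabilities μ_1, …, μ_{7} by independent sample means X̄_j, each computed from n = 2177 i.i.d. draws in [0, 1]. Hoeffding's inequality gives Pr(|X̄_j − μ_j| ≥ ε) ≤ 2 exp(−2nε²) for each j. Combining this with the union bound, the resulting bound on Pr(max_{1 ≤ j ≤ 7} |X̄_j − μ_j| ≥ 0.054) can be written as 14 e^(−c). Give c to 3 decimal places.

Union bound over the 7 events: Pr(max_{1 ≤ j ≤ 7} |X̄_j − μ_j| ≥ 0.054) ≤ 7·2·exp(−2nε²) = 14 exp(−2·2177·0.054²).
So c = 2·2177·0.054² = 12.6963.

12.696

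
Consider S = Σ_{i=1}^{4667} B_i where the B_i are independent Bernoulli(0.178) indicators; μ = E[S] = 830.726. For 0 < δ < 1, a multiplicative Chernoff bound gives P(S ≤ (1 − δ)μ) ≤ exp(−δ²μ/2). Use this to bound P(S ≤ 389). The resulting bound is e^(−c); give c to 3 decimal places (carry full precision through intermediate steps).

117.441

Write 389 = (1 − δ)μ, so δ = 1 − 389/830.726 = 0.5317349…
Then the exponent is δ²μ/2 = (μ − 389)²/(2μ) = 117.440563.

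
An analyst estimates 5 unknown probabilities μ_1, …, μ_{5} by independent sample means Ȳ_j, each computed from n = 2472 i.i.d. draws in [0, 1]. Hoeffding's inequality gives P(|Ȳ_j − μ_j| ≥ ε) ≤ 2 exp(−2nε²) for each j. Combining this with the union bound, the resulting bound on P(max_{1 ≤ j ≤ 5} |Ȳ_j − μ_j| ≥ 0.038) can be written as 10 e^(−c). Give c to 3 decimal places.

Union bound over the 5 events: P(max_{1 ≤ j ≤ 5} |Ȳ_j − μ_j| ≥ 0.038) ≤ 5·2·exp(−2nε²) = 10 exp(−2·2472·0.038²).
So c = 2·2472·0.038² = 7.1391.

7.139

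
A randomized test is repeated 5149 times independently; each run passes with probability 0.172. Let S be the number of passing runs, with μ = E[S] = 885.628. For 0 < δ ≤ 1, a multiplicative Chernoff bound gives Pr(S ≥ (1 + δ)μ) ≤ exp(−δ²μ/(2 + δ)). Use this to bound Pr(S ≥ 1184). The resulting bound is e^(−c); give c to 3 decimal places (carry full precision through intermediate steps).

43.015

Write 1184 = (1 + δ)μ, so δ = 1184/885.628 − 1 = 0.3369044…
Then the exponent is δ²μ/(2 + δ) = (1184 − μ)² / (μ·(2 + δ)) = 43.015387.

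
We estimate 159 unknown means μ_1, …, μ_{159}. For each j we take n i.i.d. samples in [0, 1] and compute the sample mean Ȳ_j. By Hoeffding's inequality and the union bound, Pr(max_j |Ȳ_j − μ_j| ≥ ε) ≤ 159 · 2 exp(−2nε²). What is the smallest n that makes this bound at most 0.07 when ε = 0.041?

Need 2·159·exp(−2nε²) ≤ 0.07, i.e. exp(−2nε²) ≤ 0.07/318.
So 2nε² ≥ ln(318/0.07) = 8.421311.
Hence n ≥ 8.421311/(2·0.041²) = 2504.852.
The smallest integer n is 2505.

2505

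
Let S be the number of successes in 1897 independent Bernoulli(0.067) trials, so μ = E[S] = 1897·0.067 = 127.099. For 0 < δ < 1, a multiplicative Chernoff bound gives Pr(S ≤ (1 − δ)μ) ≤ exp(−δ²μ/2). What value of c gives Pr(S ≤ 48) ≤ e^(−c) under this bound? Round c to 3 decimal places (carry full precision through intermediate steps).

Write 48 = (1 − δ)μ, so δ = 1 − 48/127.099 = 0.6223416…
Then the exponent is δ²μ/2 = (μ − 48)²/(2μ) = 24.613301.

24.613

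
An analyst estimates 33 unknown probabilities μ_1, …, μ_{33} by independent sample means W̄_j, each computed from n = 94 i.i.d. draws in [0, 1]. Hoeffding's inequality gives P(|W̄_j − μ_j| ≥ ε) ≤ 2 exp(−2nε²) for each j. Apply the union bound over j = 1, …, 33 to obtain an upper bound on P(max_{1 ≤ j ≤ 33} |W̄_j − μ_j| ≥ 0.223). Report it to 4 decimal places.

0.0057

Per-experiment Hoeffding bound: 2·exp(−2·94·0.223²) = 2·exp(−9.34905) = 0.0001741.
Union bound over 33 events: 33·0.0001741 = 0.00575.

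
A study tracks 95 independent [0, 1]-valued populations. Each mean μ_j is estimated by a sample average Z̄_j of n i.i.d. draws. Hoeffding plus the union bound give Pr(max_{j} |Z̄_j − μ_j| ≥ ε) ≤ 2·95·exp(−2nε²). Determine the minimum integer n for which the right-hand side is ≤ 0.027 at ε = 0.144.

214

Need 2·95·exp(−2nε²) ≤ 0.027, i.e. exp(−2nε²) ≤ 0.027/190.
So 2nε² ≥ ln(190/0.027) = 8.858942.
Hence n ≥ 8.858942/(2·0.144²) = 213.613.
The smallest integer n is 214.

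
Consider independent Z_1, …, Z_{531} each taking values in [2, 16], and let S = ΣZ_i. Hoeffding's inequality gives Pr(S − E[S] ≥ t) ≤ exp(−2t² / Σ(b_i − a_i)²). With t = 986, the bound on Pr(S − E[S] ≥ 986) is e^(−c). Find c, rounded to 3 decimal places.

Σ(b_i − a_i)² = 531·(14)² = 104076.
c = 2t²/104076 = 2·986²/104076 = 18.6824.

18.682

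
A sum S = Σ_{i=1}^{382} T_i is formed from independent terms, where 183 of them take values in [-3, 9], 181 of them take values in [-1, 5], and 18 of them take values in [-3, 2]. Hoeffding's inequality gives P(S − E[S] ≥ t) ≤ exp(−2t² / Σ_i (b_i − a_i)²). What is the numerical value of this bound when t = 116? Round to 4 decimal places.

0.4459

Σ(b_i − a_i)² = 183·12² + 181·6² + 18·5² = 33318.
Exponent = 2·116² / 33318 = 0.80773.
Bound = exp(−0.80773) = 0.44587.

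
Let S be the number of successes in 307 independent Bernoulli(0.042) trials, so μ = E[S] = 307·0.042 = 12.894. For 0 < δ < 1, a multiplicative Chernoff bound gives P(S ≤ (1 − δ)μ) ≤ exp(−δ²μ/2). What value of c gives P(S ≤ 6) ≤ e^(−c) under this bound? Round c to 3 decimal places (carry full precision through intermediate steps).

1.843

Write 6 = (1 − δ)μ, so δ = 1 − 6/12.894 = 0.5346673…
Then the exponent is δ²μ/2 = (μ − 6)²/(2μ) = 1.842998.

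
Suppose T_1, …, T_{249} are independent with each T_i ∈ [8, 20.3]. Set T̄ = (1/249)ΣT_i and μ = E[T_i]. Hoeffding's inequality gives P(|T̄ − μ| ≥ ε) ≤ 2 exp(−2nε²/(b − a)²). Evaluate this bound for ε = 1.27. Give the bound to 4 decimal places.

0.0099

Exponent: 2nε²/(b − a)² = 2·249·1.27² / 12.3² = 5.30917.
Bound = 2·exp(−5.30917) = 0.00989.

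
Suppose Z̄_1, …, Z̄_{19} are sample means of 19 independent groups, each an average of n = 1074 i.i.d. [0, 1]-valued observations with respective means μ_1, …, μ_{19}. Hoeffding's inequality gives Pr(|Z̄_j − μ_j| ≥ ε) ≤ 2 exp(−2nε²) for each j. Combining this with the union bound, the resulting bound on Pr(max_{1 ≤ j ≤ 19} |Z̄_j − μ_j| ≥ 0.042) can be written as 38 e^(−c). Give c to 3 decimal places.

Union bound over the 19 events: Pr(max_{1 ≤ j ≤ 19} |Z̄_j − μ_j| ≥ 0.042) ≤ 19·2·exp(−2nε²) = 38 exp(−2·1074·0.042²).
So c = 2·1074·0.042² = 3.7891.

3.789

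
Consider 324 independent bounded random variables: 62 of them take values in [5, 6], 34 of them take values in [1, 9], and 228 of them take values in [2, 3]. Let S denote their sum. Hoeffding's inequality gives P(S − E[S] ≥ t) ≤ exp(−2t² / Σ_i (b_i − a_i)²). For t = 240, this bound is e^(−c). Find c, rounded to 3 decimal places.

46.715

Σ(b_i − a_i)² = 62·1² + 34·8² + 228·1² = 2466.
c = 2t² / 2466 = 2·240² / 2466 = 46.7153.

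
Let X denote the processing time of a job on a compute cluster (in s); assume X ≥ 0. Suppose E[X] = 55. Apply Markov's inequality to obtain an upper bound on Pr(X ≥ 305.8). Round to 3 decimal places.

Markov's inequality: for a non-negative random variable, Pr(X ≥ a) ≤ E[X]/a.
Here E[X] = 55 and a = 305.8, so the bound is 55/305.8 = 0.1799.

0.180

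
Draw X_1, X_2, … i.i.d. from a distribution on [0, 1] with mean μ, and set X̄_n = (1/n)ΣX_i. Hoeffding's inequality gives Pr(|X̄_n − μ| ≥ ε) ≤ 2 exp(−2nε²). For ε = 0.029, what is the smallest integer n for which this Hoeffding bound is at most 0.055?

2137

Require 2·exp(−2nε²) ≤ 0.055, i.e. 2nε² ≥ ln(2/0.055) = 3.593569.
So n ≥ 3.593569 / (2·0.029²) = 2136.486.
The smallest integer n is 2137.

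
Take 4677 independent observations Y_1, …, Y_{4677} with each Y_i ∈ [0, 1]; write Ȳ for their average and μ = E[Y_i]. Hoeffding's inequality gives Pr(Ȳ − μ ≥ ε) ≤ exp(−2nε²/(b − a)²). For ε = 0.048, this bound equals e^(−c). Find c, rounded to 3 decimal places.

21.552

c = 2nε²/(b − a)² = 2·4677·0.048² / 1² = 21.5516.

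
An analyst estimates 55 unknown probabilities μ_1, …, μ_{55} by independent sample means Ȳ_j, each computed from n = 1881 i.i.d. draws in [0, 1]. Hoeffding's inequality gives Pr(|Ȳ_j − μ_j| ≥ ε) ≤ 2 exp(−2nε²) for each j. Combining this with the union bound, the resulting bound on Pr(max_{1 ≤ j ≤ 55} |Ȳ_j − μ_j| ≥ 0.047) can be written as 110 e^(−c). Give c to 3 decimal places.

Union bound over the 55 events: Pr(max_{1 ≤ j ≤ 55} |Ȳ_j − μ_j| ≥ 0.047) ≤ 55·2·exp(−2nε²) = 110 exp(−2·1881·0.047²).
So c = 2·1881·0.047² = 8.3103.

8.310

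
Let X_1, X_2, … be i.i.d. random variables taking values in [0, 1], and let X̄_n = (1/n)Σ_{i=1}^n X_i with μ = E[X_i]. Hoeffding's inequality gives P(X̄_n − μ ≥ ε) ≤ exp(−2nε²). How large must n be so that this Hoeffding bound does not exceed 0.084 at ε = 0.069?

Require exp(−2nε²) ≤ 0.084, i.e. 2nε² ≥ ln(1/0.084) = 2.476938.
So n ≥ 2.476938 / (2·0.069²) = 260.128.
The smallest integer n is 261.

261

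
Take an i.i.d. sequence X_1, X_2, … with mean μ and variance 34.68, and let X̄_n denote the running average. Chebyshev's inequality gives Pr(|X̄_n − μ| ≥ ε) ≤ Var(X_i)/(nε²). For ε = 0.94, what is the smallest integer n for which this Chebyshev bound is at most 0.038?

1033

Require 34.68/(n·0.94²) ≤ 0.038, i.e. n ≥ 34.68/(0.038·0.94²) = 1032.856.
The smallest integer n is 1033.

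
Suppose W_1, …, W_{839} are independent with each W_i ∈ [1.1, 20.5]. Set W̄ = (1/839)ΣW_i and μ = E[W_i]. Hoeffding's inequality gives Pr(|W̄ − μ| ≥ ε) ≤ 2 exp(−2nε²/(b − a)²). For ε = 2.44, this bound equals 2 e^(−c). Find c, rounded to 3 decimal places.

c = 2nε²/(b − a)² = 2·839·2.44² / 19.4² = 26.5441.

26.544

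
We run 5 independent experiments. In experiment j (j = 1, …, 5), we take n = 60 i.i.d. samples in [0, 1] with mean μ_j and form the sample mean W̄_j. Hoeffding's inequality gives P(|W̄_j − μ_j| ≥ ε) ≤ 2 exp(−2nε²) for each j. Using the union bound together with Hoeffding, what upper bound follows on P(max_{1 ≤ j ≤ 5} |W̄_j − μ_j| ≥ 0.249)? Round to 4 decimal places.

0.0059

Per-experiment Hoeffding bound: 2·exp(−2·60·0.249²) = 2·exp(−7.44012) = 0.0011744.
Union bound over 5 events: 5·0.0011744 = 0.00587.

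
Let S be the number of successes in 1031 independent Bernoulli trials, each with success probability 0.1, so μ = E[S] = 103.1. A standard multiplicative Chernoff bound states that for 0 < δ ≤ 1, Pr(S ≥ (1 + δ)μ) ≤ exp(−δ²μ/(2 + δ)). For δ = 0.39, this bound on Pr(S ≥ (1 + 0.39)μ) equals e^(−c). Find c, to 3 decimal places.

6.561

c = δ²μ/(2 + δ) = 0.39²·103.1/(2 + 0.39) = 6.5613.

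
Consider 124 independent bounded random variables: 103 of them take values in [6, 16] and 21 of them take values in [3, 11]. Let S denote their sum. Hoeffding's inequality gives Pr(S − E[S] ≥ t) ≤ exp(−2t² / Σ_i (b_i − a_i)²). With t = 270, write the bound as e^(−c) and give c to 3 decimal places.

Σ(b_i − a_i)² = 103·10² + 21·8² = 11644.
c = 2t² / 11644 = 2·270² / 11644 = 12.5215.

12.521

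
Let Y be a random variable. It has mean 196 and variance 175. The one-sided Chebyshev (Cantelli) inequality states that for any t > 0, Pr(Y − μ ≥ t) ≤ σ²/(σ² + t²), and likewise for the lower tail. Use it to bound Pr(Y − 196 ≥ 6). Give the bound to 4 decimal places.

Here σ² = 175 and t = 6, so σ² + t² = 211.
Cantelli's bound: 175/211 = 0.8294.

0.8294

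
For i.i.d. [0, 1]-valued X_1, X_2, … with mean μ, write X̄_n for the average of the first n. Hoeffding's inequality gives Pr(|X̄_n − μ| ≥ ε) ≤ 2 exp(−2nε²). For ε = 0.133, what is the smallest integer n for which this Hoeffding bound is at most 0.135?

77

Require 2·exp(−2nε²) ≤ 0.135, i.e. 2nε² ≥ ln(2/0.135) = 2.695628.
So n ≥ 2.695628 / (2·0.133²) = 76.195.
The smallest integer n is 77.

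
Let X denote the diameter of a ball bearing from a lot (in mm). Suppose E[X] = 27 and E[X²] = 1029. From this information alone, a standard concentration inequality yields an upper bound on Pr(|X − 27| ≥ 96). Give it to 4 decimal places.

0.0326

The first two moments determine the variance, so Chebyshev's inequality is the sharpest standard bound available.
Var(X) = E[X²] − (E[X])² = 1029 − 729 = 300.
Chebyshev's inequality: Pr(|X − μ| ≥ t) ≤ Var(X)/t² = 300/9216 = 0.0326.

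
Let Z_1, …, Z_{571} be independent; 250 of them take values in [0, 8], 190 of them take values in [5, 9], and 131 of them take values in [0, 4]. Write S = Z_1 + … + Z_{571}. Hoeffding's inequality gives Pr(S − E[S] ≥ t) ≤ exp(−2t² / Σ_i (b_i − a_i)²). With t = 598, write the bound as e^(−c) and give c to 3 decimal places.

33.838

Σ(b_i − a_i)² = 250·8² + 190·4² + 131·4² = 21136.
c = 2t² / 21136 = 2·598² / 21136 = 33.8384.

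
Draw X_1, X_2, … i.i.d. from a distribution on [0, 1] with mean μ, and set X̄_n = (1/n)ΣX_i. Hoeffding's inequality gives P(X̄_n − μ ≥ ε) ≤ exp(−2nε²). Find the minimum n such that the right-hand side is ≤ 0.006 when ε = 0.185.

Require exp(−2nε²) ≤ 0.006, i.e. 2nε² ≥ ln(1/0.006) = 5.115996.
So n ≥ 5.115996 / (2·0.185²) = 74.741.
The smallest integer n is 75.

75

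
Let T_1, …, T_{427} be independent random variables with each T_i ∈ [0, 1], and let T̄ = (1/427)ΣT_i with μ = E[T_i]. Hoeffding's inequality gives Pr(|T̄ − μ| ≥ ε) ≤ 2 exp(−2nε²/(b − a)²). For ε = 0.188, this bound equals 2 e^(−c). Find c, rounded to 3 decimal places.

30.184

c = 2nε²/(b − a)² = 2·427·0.188² / 1² = 30.1838.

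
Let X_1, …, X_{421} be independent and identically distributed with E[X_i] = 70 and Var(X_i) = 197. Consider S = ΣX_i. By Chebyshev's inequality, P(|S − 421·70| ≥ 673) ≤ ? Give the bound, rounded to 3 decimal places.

Var(S) = n·Var(X_i) = 421·197 = 82937.
Chebyshev: P(|S − 421·70| ≥ 673) ≤ Var(S)/673² = 82937/452929 = 0.1831.

0.183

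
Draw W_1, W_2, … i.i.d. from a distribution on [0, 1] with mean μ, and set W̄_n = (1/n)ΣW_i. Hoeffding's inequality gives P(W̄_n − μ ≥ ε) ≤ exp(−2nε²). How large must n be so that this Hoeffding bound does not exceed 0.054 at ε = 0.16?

58

Require exp(−2nε²) ≤ 0.054, i.e. 2nε² ≥ ln(1/0.054) = 2.918771.
So n ≥ 2.918771 / (2·0.16²) = 57.007.
The smallest integer n is 58.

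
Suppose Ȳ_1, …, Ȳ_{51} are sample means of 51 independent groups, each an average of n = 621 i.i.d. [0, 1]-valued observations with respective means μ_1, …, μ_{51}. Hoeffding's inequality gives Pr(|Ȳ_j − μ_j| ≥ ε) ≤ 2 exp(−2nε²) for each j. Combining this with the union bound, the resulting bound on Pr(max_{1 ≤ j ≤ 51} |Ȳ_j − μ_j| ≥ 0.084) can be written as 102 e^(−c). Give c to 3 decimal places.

8.764

Union bound over the 51 events: Pr(max_{1 ≤ j ≤ 51} |Ȳ_j − μ_j| ≥ 0.084) ≤ 51·2·exp(−2nε²) = 102 exp(−2·621·0.084²).
So c = 2·621·0.084² = 8.7636.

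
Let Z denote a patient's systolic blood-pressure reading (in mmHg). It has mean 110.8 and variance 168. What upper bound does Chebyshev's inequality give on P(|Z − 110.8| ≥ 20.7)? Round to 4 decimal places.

Chebyshev: P(|Z − μ| ≥ t) ≤ Var(Z)/t².
Bound = 168 / 428.49 = 0.3921.

0.3921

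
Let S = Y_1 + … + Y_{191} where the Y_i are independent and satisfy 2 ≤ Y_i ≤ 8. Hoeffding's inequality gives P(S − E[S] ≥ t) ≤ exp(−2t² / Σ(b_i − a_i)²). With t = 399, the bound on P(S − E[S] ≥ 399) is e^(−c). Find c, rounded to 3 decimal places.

Σ(b_i − a_i)² = 191·(6)² = 6876.
c = 2t²/6876 = 2·399²/6876 = 46.3063.

46.306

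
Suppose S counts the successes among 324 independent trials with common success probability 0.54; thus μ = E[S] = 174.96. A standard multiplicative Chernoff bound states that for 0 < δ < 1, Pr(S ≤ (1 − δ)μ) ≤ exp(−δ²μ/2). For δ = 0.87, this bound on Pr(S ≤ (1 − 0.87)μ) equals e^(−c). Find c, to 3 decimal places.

c = δ²μ/2 = 0.87²·174.96/2 = 66.2136.

66.214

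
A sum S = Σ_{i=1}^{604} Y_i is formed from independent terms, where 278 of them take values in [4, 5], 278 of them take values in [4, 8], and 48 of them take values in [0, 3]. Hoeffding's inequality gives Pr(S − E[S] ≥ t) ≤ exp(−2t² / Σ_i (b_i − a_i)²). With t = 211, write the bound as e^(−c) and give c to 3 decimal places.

Σ(b_i − a_i)² = 278·1² + 278·4² + 48·3² = 5158.
c = 2t² / 5158 = 2·211² / 5158 = 17.2629.

17.263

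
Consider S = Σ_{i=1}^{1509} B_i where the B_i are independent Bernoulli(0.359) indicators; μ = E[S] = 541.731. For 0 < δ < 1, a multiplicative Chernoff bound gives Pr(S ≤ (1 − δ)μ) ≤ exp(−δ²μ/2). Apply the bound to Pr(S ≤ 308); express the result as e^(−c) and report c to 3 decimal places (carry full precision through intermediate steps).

Write 308 = (1 − δ)μ, so δ = 1 − 308/541.731 = 0.4314521…
Then the exponent is δ²μ/2 = (μ − 308)²/(2μ) = 50.421870.

50.422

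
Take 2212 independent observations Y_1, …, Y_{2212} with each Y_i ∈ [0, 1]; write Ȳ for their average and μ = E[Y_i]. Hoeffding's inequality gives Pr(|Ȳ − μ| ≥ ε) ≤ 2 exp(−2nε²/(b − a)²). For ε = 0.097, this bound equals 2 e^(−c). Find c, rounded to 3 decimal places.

c = 2nε²/(b − a)² = 2·2212·0.097² / 1² = 41.6254.

41.625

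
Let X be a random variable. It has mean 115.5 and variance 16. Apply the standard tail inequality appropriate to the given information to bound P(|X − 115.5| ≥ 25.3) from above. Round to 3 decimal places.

0.025

Mean and variance are known, so Chebyshev's inequality applies.
Chebyshev: P(|X − μ| ≥ t) ≤ Var(X)/t².
Bound = 16 / 640.09 = 0.0250.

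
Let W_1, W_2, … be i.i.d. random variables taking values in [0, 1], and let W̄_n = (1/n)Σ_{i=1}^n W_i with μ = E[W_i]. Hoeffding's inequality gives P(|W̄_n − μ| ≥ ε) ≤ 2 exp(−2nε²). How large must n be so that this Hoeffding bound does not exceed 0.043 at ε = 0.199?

Require 2·exp(−2nε²) ≤ 0.043, i.e. 2nε² ≥ ln(2/0.043) = 3.839702.
So n ≥ 3.839702 / (2·0.199²) = 48.480.
The smallest integer n is 49.

49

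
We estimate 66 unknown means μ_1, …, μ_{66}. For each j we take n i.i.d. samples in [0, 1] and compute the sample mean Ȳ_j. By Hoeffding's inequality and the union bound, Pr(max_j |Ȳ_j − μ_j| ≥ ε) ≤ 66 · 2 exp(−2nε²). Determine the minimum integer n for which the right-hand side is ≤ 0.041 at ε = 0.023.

Need 2·66·exp(−2nε²) ≤ 0.041, i.e. exp(−2nε²) ≤ 0.041/132.
So 2nε² ≥ ln(132/0.041) = 8.076985.
Hence n ≥ 8.076985/(2·0.023²) = 7634.201.
The smallest integer n is 7635.

7635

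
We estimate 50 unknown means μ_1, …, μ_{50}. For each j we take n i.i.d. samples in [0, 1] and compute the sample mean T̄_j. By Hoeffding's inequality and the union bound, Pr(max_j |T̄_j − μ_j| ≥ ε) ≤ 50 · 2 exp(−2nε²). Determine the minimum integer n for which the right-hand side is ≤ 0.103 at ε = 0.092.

407

Need 2·50·exp(−2nε²) ≤ 0.103, i.e. exp(−2nε²) ≤ 0.103/100.
So 2nε² ≥ ln(100/0.103) = 6.878196.
Hence n ≥ 6.878196/(2·0.092²) = 406.321.
The smallest integer n is 407.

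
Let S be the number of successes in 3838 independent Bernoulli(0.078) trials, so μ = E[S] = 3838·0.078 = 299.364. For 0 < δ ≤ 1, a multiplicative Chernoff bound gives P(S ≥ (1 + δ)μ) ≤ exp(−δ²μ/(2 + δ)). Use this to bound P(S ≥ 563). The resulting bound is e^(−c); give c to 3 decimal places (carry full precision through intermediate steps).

80.597

Write 563 = (1 + δ)μ, so δ = 563/299.364 − 1 = 0.8806537…
Then the exponent is δ²μ/(2 + δ) = (563 − μ)² / (μ·(2 + δ)) = 80.596987.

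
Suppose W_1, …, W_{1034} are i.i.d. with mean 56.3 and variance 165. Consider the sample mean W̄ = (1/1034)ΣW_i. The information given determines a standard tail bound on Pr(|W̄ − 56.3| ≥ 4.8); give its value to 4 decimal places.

With mean and variance of each term known, Chebyshev's inequality bounds the deviation of the sum (or sample mean).
Var(W̄) = Var(W_i)/n = 165/1034 = 0.15957.
Chebyshev: Pr(|W̄ − 56.3| ≥ 4.8) ≤ Var(W̄)/(4.8)² = 165/(1034·4.8²) = 0.0069.

0.0069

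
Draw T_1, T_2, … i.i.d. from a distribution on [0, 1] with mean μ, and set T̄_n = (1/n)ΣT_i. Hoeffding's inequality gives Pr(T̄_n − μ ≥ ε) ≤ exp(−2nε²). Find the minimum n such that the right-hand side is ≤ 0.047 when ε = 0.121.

105

Require exp(−2nε²) ≤ 0.047, i.e. 2nε² ≥ ln(1/0.047) = 3.057608.
So n ≥ 3.057608 / (2·0.121²) = 104.419.
The smallest integer n is 105.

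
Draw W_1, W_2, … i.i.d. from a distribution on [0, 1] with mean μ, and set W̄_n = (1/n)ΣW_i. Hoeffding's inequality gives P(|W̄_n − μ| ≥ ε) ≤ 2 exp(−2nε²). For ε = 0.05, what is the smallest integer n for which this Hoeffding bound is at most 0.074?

660

Require 2·exp(−2nε²) ≤ 0.074, i.e. 2nε² ≥ ln(2/0.074) = 3.296837.
So n ≥ 3.296837 / (2·0.05²) = 659.367.
The smallest integer n is 660.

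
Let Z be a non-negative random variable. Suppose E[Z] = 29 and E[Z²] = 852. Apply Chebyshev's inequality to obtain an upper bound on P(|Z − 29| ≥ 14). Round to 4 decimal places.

0.0561

Var(Z) = E[Z²] − (E[Z])² = 852 − 841 = 11.
Chebyshev's inequality: P(|Z − μ| ≥ t) ≤ Var(Z)/t² = 11/196 = 0.0561.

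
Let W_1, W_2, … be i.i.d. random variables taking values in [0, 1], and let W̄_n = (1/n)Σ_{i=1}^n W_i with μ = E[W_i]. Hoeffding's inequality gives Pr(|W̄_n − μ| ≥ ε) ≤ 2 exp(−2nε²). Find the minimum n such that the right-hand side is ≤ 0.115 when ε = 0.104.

Require 2·exp(−2nε²) ≤ 0.115, i.e. 2nε² ≥ ln(2/0.115) = 2.855970.
So n ≥ 2.855970 / (2·0.104²) = 132.025.
The smallest integer n is 133.

133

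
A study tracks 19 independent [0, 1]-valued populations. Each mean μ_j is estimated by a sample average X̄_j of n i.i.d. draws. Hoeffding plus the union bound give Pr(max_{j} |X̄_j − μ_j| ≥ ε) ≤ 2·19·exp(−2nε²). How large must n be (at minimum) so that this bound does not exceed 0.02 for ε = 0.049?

1573

Need 2·19·exp(−2nε²) ≤ 0.02, i.e. exp(−2nε²) ≤ 0.02/38.
So 2nε² ≥ ln(38/0.02) = 7.549609.
Hence n ≥ 7.549609/(2·0.049²) = 1572.180.
The smallest integer n is 1573.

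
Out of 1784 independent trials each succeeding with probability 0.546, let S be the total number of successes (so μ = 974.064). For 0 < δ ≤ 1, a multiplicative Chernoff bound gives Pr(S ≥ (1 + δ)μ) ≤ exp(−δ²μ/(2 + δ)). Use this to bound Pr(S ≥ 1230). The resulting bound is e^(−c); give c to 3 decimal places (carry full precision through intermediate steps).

Write 1230 = (1 + δ)μ, so δ = 1230/974.064 − 1 = 0.2627507…
Then the exponent is δ²μ/(2 + δ) = (1230 − μ)² / (μ·(2 + δ)) = 29.719299.

29.719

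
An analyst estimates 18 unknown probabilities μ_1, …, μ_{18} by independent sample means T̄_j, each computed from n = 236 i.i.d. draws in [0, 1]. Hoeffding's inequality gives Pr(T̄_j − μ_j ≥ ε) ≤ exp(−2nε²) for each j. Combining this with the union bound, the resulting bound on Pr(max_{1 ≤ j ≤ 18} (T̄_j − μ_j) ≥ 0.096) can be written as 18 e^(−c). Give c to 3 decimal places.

Union bound over the 18 events: Pr(max_{1 ≤ j ≤ 18} (T̄_j − μ_j) ≥ 0.096) ≤ 18·exp(−2nε²) = 18 exp(−2·236·0.096²).
So c = 2·236·0.096² = 4.3500.

4.350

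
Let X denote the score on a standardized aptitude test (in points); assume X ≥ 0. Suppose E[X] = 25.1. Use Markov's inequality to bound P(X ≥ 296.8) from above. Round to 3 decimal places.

Markov's inequality: for a non-negative random variable, P(X ≥ a) ≤ E[X]/a.
Here E[X] = 25.1 and a = 296.8, so the bound is 25.1/296.8 = 0.0846.

0.085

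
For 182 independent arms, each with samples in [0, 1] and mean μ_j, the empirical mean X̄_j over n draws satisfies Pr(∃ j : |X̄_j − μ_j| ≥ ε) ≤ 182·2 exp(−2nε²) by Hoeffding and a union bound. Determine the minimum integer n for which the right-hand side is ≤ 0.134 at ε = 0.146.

186

Need 2·182·exp(−2nε²) ≤ 0.134, i.e. exp(−2nε²) ≤ 0.134/364.
So 2nε² ≥ ln(364/0.134) = 7.907069.
Hence n ≥ 7.907069/(2·0.146²) = 185.473.
The smallest integer n is 186.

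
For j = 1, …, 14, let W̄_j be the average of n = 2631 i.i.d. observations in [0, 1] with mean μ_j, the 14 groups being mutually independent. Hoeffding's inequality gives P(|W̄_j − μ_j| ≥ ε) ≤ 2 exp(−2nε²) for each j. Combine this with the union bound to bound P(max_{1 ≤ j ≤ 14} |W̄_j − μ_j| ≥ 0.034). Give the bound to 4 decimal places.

Per-experiment Hoeffding bound: 2·exp(−2·2631·0.034²) = 2·exp(−6.08287) = 0.0045632.
Union bound over 14 events: 14·0.0045632 = 0.06389.

0.0639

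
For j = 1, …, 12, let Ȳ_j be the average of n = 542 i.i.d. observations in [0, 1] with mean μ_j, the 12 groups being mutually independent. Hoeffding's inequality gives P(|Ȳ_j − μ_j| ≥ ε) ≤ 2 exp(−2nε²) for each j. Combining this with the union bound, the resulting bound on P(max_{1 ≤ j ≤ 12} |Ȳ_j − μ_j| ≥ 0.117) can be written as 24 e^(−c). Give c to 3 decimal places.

Union bound over the 12 events: P(max_{1 ≤ j ≤ 12} |Ȳ_j − μ_j| ≥ 0.117) ≤ 12·2·exp(−2nε²) = 24 exp(−2·542·0.117²).
So c = 2·542·0.117² = 14.8389.

14.839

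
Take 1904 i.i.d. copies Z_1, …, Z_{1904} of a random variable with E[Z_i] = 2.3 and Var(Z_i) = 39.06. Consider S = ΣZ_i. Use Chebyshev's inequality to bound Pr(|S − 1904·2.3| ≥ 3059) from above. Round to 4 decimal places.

Var(S) = n·Var(Z_i) = 1904·39.06 = 74370.24.
Chebyshev: Pr(|S − 1904·2.3| ≥ 3059) ≤ Var(S)/3059² = 74370.24/9357481 = 0.0079.

0.0079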